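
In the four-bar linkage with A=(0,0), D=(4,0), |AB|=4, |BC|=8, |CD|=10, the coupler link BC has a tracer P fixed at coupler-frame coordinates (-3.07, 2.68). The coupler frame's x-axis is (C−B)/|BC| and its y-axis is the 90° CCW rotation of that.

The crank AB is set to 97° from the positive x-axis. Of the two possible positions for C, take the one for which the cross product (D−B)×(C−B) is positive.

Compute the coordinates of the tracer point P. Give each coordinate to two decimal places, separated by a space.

A=(0,0), D=(4.00,0)
B = A + 4.00·(cos97°, sin97°) = (-0.4875, 3.9702)
|BD| = 5.9916
circle(B,8.00) ∩ circle(D,10.00): a=-0.0084, h=8.0000
  candidates: C₊=(4.8072,9.9674) cross=47.933; C₋=(-5.7947,-2.0159) cross=-47.933
  mode + wants cross > 0 → take C=(4.8072,9.9674) (cross=47.933)
ex = (C−B)/|BC| = (0.6618,0.7496); ey = (-0.7496,0.6618)
P = B + -3.07·ex + 2.68·ey = (-4.5284,3.4425)

-4.53 3.44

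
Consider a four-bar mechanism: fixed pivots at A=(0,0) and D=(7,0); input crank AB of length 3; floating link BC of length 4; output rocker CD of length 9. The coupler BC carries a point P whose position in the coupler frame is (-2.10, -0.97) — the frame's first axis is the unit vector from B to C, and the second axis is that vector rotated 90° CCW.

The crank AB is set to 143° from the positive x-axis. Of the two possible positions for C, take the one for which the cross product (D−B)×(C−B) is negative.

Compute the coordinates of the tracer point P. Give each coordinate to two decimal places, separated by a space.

-3.70 3.72

A=(0,0), D=(7.00,0)
B = A + 3.00·(cos143°, sin143°) = (-2.3959, 1.8054)
|BD| = 9.5678
circle(B,4.00) ∩ circle(D,9.00): a=1.3871, h=3.7518
  candidates: C₊=(-0.3258,5.2281) cross=35.896; C₋=(-1.7417,-2.1407) cross=-35.896
  mode - wants cross < 0 → take C=(-1.7417,-2.1407) (cross=-35.896)
ex = (C−B)/|BC| = (0.1636,-0.9865); ey = (0.9865,0.1636)
P = B + -2.10·ex + -0.97·ey = (-3.6963,3.7185)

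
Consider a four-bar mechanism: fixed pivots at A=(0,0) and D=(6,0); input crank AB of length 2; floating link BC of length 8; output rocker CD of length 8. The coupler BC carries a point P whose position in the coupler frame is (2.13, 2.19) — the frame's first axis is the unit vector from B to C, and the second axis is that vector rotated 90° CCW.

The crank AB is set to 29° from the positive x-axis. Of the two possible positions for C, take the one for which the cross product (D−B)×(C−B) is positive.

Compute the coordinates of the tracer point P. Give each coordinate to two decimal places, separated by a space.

A=(0,0), D=(6.00,0)
B = A + 2.00·(cos29°, sin29°) = (1.7492, 0.9696)
|BD| = 4.3599
circle(B,8.00) ∩ circle(D,8.00): a=2.1800, h=7.6973
  candidates: C₊=(5.5864,7.9893) cross=33.560; C₋=(2.1628,-7.0197) cross=-33.560
  mode + wants cross > 0 → take C=(5.5864,7.9893) (cross=33.560)
ex = (C−B)/|BC| = (0.4796,0.8775); ey = (-0.8775,0.4796)
P = B + 2.13·ex + 2.19·ey = (0.8493,3.8890)

0.85 3.89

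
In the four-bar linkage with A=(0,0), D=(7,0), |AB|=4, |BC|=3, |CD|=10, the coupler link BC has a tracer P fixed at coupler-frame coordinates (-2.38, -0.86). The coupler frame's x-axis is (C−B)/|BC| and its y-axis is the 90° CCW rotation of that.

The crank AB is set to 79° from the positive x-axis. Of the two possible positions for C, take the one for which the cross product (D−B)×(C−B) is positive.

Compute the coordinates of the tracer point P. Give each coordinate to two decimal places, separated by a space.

2.51 2.10

A=(0,0), D=(7.00,0)
B = A + 4.00·(cos79°, sin79°) = (0.7632, 3.9265)
|BD| = 7.3699
circle(B,3.00) ∩ circle(D,10.00): a=-2.4889, h=1.6750
  candidates: C₊=(-0.4506,6.6700) cross=12.344; C₋=(-2.2354,3.8351) cross=-12.344
  mode + wants cross > 0 → take C=(-0.4506,6.6700) (cross=12.344)
ex = (C−B)/|BC| = (-0.4046,0.9145); ey = (-0.9145,-0.4046)
P = B + -2.38·ex + -0.86·ey = (2.5127,2.0980)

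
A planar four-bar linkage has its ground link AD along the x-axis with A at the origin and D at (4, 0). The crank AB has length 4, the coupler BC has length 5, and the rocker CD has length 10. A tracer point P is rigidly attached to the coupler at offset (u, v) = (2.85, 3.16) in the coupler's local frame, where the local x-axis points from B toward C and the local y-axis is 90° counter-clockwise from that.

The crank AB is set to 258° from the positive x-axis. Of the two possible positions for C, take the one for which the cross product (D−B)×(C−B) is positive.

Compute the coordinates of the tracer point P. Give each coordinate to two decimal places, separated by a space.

-4.41 -6.21

A=(0,0), D=(4.00,0)
B = A + 4.00·(cos258°, sin258°) = (-0.8316, -3.9126)
|BD| = 6.2172
circle(B,5.00) ∩ circle(D,10.00): a=-2.9231, h=4.0565
  candidates: C₊=(-5.6562,-2.5996) cross=25.220; C₋=(-0.5505,-8.9047) cross=-25.220
  mode + wants cross > 0 → take C=(-5.6562,-2.5996) (cross=25.220)
ex = (C−B)/|BC| = (-0.9649,0.2626); ey = (-0.2626,-0.9649)
P = B + 2.85·ex + 3.16·ey = (-4.4114,-6.2133)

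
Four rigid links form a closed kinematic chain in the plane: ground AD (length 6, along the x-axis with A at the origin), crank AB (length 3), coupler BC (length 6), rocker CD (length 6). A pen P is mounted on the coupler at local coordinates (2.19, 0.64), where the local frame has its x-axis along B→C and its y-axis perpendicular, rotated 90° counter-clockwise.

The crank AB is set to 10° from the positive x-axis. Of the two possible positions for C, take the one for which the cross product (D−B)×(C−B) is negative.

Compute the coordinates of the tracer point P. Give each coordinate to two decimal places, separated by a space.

A=(0,0), D=(6.00,0)
B = A + 3.00·(cos10°, sin10°) = (2.9544, 0.5209)
|BD| = 3.0898
circle(B,6.00) ∩ circle(D,6.00): a=1.5449, h=5.7977
  candidates: C₊=(5.4547,5.9752) cross=17.914; C₋=(3.4997,-5.4542) cross=-17.914
  mode - wants cross < 0 → take C=(3.4997,-5.4542) (cross=-17.914)
ex = (C−B)/|BC| = (0.0909,-0.9959); ey = (0.9959,0.0909)
P = B + 2.19·ex + 0.64·ey = (3.7908,-1.6018)

3.79 -1.60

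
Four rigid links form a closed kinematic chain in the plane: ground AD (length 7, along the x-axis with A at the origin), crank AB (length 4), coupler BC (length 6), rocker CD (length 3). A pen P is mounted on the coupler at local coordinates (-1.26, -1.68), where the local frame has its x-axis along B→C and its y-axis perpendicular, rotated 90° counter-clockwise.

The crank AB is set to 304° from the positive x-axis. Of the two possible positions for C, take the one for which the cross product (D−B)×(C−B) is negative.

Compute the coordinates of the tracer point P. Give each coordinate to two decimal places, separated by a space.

1.14 -5.11

A=(0,0), D=(7.00,0)
B = A + 4.00·(cos304°, sin304°) = (2.2368, -3.3162)
|BD| = 5.8039
circle(B,6.00) ∩ circle(D,3.00): a=5.2280, h=2.9442
  candidates: C₊=(4.8451,2.0872) cross=17.088; C₋=(8.2096,-2.7454) cross=-17.088
  mode - wants cross < 0 → take C=(8.2096,-2.7454) (cross=-17.088)
ex = (C−B)/|BC| = (0.9955,0.0951); ey = (-0.0951,0.9955)
P = B + -1.26·ex + -1.68·ey = (1.1423,-5.1084)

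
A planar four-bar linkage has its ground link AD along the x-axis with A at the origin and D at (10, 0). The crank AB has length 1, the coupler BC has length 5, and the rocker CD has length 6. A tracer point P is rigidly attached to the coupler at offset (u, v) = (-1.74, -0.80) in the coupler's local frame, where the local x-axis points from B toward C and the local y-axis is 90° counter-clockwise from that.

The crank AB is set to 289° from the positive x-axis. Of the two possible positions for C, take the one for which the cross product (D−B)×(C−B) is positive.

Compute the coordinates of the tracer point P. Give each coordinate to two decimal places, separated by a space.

A=(0,0), D=(10.00,0)
B = A + 1.00·(cos289°, sin289°) = (0.3256, -0.9455)
|BD| = 9.7205
circle(B,5.00) ∩ circle(D,6.00): a=4.2945, h=2.5608
  candidates: C₊=(4.3506,2.0209) cross=24.892; C₋=(4.8487,-3.0765) cross=-24.892
  mode + wants cross > 0 → take C=(4.3506,2.0209) (cross=24.892)
ex = (C−B)/|BC| = (0.8050,0.5933); ey = (-0.5933,0.8050)
P = B + -1.74·ex + -0.80·ey = (-0.6005,-2.6218)

-0.60 -2.62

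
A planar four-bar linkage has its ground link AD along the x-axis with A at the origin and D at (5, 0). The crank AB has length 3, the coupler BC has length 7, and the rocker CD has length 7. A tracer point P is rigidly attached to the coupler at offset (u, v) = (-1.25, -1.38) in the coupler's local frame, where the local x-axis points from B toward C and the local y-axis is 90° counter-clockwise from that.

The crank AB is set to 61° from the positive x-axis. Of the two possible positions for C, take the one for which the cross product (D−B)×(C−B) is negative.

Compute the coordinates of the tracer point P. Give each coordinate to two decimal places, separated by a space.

0.53 4.24

A=(0,0), D=(5.00,0)
B = A + 3.00·(cos61°, sin61°) = (1.4544, 2.6239)
|BD| = 4.4109
circle(B,7.00) ∩ circle(D,7.00): a=2.2054, h=6.6435
  candidates: C₊=(7.1792,6.6522) cross=29.304; C₋=(-0.7248,-4.0283) cross=-29.304
  mode - wants cross < 0 → take C=(-0.7248,-4.0283) (cross=-29.304)
ex = (C−B)/|BC| = (-0.3113,-0.9503); ey = (0.9503,-0.3113)
P = B + -1.25·ex + -1.38·ey = (0.5321,4.2414)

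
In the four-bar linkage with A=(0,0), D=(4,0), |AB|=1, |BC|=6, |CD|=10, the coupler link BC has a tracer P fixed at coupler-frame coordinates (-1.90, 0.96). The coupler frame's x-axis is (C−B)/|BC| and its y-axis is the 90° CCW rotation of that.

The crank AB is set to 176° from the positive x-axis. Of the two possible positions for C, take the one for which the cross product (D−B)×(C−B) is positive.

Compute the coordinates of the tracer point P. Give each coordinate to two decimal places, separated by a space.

A=(0,0), D=(4.00,0)
B = A + 1.00·(cos176°, sin176°) = (-0.9976, 0.0698)
|BD| = 4.9981
circle(B,6.00) ∩ circle(D,10.00): a=-3.9035, h=4.5566
  candidates: C₊=(-4.8371,4.6804) cross=22.774; C₋=(-4.9643,-4.4320) cross=-22.774
  mode + wants cross > 0 → take C=(-4.8371,4.6804) (cross=22.774)
ex = (C−B)/|BC| = (-0.6399,0.7684); ey = (-0.7684,-0.6399)
P = B + -1.90·ex + 0.96·ey = (-0.5194,-2.0046)

-0.52 -2.00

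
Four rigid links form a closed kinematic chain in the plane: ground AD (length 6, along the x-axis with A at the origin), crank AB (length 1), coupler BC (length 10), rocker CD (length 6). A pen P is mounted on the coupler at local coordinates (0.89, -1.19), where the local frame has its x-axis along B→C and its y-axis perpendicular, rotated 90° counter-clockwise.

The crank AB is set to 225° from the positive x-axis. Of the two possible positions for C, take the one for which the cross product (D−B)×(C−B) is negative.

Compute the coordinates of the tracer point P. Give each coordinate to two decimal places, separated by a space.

A=(0,0), D=(6.00,0)
B = A + 1.00·(cos225°, sin225°) = (-0.7071, -0.7071)
|BD| = 6.7443
circle(B,10.00) ∩ circle(D,6.00): a=8.1169, h=5.8409
  candidates: C₊=(6.7527,5.9526) cross=39.393; C₋=(7.9774,-5.6648) cross=-39.393
  mode - wants cross < 0 → take C=(7.9774,-5.6648) (cross=-39.393)
ex = (C−B)/|BC| = (0.8685,-0.4958); ey = (0.4958,0.8685)
P = B + 0.89·ex + -1.19·ey = (-0.5241,-2.1818)

-0.52 -2.18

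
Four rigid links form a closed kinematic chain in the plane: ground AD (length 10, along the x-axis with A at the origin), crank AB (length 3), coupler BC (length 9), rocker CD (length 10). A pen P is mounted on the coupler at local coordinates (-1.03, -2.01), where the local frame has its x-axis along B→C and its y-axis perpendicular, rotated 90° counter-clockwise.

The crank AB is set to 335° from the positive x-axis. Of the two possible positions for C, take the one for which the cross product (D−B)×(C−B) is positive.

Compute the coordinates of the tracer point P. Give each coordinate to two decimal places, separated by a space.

A=(0,0), D=(10.00,0)
B = A + 3.00·(cos335°, sin335°) = (2.7189, -1.2679)
|BD| = 7.3906
circle(B,9.00) ∩ circle(D,10.00): a=2.4099, h=8.6714
  candidates: C₊=(3.6055,7.6884) cross=64.087; C₋=(6.5807,-9.3972) cross=-64.087
  mode + wants cross > 0 → take C=(3.6055,7.6884) (cross=64.087)
ex = (C−B)/|BC| = (0.0985,0.9951); ey = (-0.9951,0.0985)
P = B + -1.03·ex + -2.01·ey = (4.6177,-2.4909)

4.62 -2.49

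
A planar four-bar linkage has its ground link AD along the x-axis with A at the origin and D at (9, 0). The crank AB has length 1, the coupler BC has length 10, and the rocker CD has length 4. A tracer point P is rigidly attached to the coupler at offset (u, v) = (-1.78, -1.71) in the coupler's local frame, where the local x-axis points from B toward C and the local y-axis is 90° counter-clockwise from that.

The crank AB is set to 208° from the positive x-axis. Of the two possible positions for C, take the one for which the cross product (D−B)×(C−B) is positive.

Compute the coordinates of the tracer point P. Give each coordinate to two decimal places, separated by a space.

-1.74 -2.79

A=(0,0), D=(9.00,0)
B = A + 1.00·(cos208°, sin208°) = (-0.8829, -0.4695)
|BD| = 9.8941
circle(B,10.00) ∩ circle(D,4.00): a=9.1920, h=3.9379
  candidates: C₊=(8.1119,3.9002) cross=38.962; C₋=(8.4856,-3.9668) cross=-38.962
  mode + wants cross > 0 → take C=(8.1119,3.9002) (cross=38.962)
ex = (C−B)/|BC| = (0.8995,0.4370); ey = (-0.4370,0.8995)
P = B + -1.78·ex + -1.71·ey = (-1.7368,-2.7854)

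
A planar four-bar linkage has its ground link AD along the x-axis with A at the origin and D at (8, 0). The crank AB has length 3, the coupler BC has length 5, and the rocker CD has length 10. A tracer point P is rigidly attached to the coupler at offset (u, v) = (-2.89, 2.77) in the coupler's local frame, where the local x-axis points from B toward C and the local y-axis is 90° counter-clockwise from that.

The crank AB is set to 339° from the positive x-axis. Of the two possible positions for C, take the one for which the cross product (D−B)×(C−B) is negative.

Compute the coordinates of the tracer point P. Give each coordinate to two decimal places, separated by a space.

A=(0,0), D=(8.00,0)
B = A + 3.00·(cos339°, sin339°) = (2.8007, -1.0751)
|BD| = 5.3093
circle(B,5.00) ∩ circle(D,10.00): a=-4.4085, h=2.3590
  candidates: C₊=(-1.9941,0.3423) cross=12.525; C₋=(-1.0388,-4.2780) cross=-12.525
  mode - wants cross < 0 → take C=(-1.0388,-4.2780) (cross=-12.525)
ex = (C−B)/|BC| = (-0.7679,-0.6406); ey = (0.6406,-0.7679)
P = B + -2.89·ex + 2.77·ey = (6.7944,-1.3509)

6.79 -1.35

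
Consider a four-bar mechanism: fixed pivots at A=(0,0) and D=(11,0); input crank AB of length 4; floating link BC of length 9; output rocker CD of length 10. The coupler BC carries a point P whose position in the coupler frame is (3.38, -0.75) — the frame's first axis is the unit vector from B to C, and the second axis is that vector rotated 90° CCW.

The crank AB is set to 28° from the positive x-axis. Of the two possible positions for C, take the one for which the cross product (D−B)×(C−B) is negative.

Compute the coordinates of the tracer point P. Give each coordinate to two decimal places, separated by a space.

A=(0,0), D=(11.00,0)
B = A + 4.00·(cos28°, sin28°) = (3.5318, 1.8779)
|BD| = 7.7007
circle(B,9.00) ∩ circle(D,10.00): a=2.6167, h=8.6112
  candidates: C₊=(8.1694,9.5910) cross=66.312; C₋=(3.9696,-7.1115) cross=-66.312
  mode - wants cross < 0 → take C=(3.9696,-7.1115) (cross=-66.312)
ex = (C−B)/|BC| = (0.0486,-0.9988); ey = (0.9988,0.0486)
P = B + 3.38·ex + -0.75·ey = (2.9471,-1.5346)

2.95 -1.53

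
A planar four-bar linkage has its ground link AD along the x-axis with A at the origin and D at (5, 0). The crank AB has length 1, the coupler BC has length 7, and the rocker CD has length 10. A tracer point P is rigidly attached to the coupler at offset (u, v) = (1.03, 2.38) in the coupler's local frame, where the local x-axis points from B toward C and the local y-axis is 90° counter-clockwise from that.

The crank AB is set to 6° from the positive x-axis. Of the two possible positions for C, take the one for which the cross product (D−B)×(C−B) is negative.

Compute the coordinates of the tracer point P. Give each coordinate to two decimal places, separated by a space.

A=(0,0), D=(5.00,0)
B = A + 1.00·(cos6°, sin6°) = (0.9945, 0.1045)
|BD| = 4.0068
circle(B,7.00) ∩ circle(D,10.00): a=-4.3607, h=5.4758
  candidates: C₊=(-3.2218,5.6922) cross=21.941; C₋=(-3.5075,-5.2556) cross=-21.941
  mode - wants cross < 0 → take C=(-3.5075,-5.2556) (cross=-21.941)
ex = (C−B)/|BC| = (-0.6432,-0.7657); ey = (0.7657,-0.6432)
P = B + 1.03·ex + 2.38·ey = (2.1545,-2.2149)

2.15 -2.21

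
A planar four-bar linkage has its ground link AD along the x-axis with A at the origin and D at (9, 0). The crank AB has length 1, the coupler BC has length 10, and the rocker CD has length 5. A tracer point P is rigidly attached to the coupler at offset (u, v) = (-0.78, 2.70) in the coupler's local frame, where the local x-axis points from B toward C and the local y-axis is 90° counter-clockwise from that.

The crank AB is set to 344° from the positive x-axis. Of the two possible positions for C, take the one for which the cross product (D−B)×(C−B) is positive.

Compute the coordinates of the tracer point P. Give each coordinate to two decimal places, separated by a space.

-1.12 1.61

A=(0,0), D=(9.00,0)
B = A + 1.00·(cos344°, sin344°) = (0.9613, -0.2756)
|BD| = 8.0435
circle(B,10.00) ∩ circle(D,5.00): a=8.6839, h=4.9588
  candidates: C₊=(9.4701,4.9778) cross=39.886; C₋=(9.8100,-4.9340) cross=-39.886
  mode + wants cross > 0 → take C=(9.4701,4.9778) (cross=39.886)
ex = (C−B)/|BC| = (0.8509,0.5253); ey = (-0.5253,0.8509)
P = B + -0.78·ex + 2.70·ey = (-1.1209,1.6120)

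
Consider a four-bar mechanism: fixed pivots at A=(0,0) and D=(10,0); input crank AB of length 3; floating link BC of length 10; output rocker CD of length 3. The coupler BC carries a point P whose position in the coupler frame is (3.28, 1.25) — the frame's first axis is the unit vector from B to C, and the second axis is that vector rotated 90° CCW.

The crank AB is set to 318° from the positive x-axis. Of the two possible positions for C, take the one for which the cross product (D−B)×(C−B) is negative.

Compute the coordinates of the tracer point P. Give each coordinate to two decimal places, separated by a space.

A=(0,0), D=(10.00,0)
B = A + 3.00·(cos318°, sin318°) = (2.2294, -2.0074)
|BD| = 8.0257
circle(B,10.00) ∩ circle(D,3.00): a=9.6821, h=2.5012
  candidates: C₊=(10.9782,2.8360) cross=20.074; C₋=(12.2294,-2.0074) cross=-20.074
  mode - wants cross < 0 → take C=(12.2294,-2.0074) (cross=-20.074)
ex = (C−B)/|BC| = (1.0000,-0.0000); ey = (0.0000,1.0000)
P = B + 3.28·ex + 1.25·ey = (5.5094,-0.7574)

5.51 -0.76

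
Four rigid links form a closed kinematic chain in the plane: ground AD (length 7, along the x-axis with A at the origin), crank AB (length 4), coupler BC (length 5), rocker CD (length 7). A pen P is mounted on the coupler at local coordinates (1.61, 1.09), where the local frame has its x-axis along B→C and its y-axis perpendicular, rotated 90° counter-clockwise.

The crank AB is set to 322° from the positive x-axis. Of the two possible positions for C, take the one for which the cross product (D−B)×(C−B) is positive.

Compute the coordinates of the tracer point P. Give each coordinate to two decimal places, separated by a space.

1.32 -1.82

A=(0,0), D=(7.00,0)
B = A + 4.00·(cos322°, sin322°) = (3.1520, -2.4626)
|BD| = 4.5685
circle(B,5.00) ∩ circle(D,7.00): a=-0.3424, h=4.9883
  candidates: C₊=(0.1747,1.5543) cross=22.789; C₋=(5.5525,-6.8487) cross=-22.789
  mode + wants cross > 0 → take C=(0.1747,1.5543) (cross=22.789)
ex = (C−B)/|BC| = (-0.5955,0.8034); ey = (-0.8034,-0.5955)
P = B + 1.61·ex + 1.09·ey = (1.3177,-1.8183)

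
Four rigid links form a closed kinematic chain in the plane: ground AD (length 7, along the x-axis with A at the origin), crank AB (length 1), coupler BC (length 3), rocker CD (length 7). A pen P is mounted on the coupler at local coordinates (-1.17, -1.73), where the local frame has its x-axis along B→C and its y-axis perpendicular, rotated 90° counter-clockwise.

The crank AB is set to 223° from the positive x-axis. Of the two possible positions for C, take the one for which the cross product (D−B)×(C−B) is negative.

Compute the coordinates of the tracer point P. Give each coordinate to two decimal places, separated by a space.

-2.82 -0.56

A=(0,0), D=(7.00,0)
B = A + 1.00·(cos223°, sin223°) = (-0.7314, -0.6820)
|BD| = 7.7614
circle(B,3.00) ∩ circle(D,7.00): a=1.3038, h=2.7019
  candidates: C₊=(0.3300,2.1240) cross=20.970; C₋=(0.8048,-3.2588) cross=-20.970
  mode - wants cross < 0 → take C=(0.8048,-3.2588) (cross=-20.970)
ex = (C−B)/|BC| = (0.5121,-0.8589); ey = (0.8589,0.5121)
P = B + -1.17·ex + -1.73·ey = (-2.8164,-0.5629)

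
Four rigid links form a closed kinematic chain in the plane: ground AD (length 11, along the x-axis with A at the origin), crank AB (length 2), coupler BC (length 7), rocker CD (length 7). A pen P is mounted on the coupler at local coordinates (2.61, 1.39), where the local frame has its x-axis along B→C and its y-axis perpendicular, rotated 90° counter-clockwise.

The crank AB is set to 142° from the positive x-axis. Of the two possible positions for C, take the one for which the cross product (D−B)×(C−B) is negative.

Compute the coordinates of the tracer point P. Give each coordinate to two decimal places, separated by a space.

A=(0,0), D=(11.00,0)
B = A + 2.00·(cos142°, sin142°) = (-1.5760, 1.2313)
|BD| = 12.6362
circle(B,7.00) ∩ circle(D,7.00): a=6.3181, h=3.0136
  candidates: C₊=(5.0056,3.6149) cross=38.081; C₋=(4.4183,-2.3836) cross=-38.081
  mode - wants cross < 0 → take C=(4.4183,-2.3836) (cross=-38.081)
ex = (C−B)/|BC| = (0.8563,-0.5164); ey = (0.5164,0.8563)
P = B + 2.61·ex + 1.39·ey = (1.3768,1.0738)

1.38 1.07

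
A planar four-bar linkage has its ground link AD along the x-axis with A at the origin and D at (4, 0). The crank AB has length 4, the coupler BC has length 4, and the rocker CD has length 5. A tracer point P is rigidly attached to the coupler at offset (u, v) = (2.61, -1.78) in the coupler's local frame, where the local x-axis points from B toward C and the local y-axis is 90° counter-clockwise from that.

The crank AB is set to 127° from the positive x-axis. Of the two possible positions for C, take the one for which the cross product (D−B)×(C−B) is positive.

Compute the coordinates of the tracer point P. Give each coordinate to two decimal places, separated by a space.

0.59 2.20

A=(0,0), D=(4.00,0)
B = A + 4.00·(cos127°, sin127°) = (-2.4073, 3.1945)
|BD| = 7.1595
circle(B,4.00) ∩ circle(D,5.00): a=2.9512, h=2.7001
  candidates: C₊=(1.4386,4.2941) cross=19.331; C₋=(-0.9709,-0.5387) cross=-19.331
  mode + wants cross > 0 → take C=(1.4386,4.2941) (cross=19.331)
ex = (C−B)/|BC| = (0.9615,0.2749); ey = (-0.2749,0.9615)
P = B + 2.61·ex + -1.78·ey = (0.5915,2.2006)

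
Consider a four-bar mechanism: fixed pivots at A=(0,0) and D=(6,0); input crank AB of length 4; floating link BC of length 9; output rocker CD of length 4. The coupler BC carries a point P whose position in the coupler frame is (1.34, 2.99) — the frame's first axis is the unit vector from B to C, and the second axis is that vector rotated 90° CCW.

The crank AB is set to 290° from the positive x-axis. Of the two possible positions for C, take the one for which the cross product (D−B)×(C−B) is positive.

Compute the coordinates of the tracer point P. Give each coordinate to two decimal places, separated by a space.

A=(0,0), D=(6.00,0)
B = A + 4.00·(cos290°, sin290°) = (1.3681, -3.7588)
|BD| = 5.9652
circle(B,9.00) ∩ circle(D,4.00): a=8.4309, h=3.1496
  candidates: C₊=(5.9300,3.9994) cross=18.788; C₋=(9.8993,-0.8920) cross=-18.788
  mode + wants cross > 0 → take C=(5.9300,3.9994) (cross=18.788)
ex = (C−B)/|BC| = (0.5069,0.8620); ey = (-0.8620,0.5069)
P = B + 1.34·ex + 2.99·ey = (-0.5301,-1.0881)

-0.53 -1.09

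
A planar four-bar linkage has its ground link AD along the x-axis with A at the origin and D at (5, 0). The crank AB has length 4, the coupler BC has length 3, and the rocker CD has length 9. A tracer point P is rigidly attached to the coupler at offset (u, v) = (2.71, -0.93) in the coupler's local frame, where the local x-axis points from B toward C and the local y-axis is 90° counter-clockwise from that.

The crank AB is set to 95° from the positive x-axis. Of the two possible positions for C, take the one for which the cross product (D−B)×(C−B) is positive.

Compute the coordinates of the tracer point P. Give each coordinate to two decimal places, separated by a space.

A=(0,0), D=(5.00,0)
B = A + 4.00·(cos95°, sin95°) = (-0.3486, 3.9848)
|BD| = 6.6698
circle(B,3.00) ∩ circle(D,9.00): a=-2.0626, h=2.1785
  candidates: C₊=(-0.7011,6.9640) cross=14.530; C₋=(-3.3041,3.4701) cross=-14.530
  mode + wants cross > 0 → take C=(-0.7011,6.9640) (cross=14.530)
ex = (C−B)/|BC| = (-0.1175,0.9931); ey = (-0.9931,-0.1175)
P = B + 2.71·ex + -0.93·ey = (0.2565,6.7853)

0.26 6.79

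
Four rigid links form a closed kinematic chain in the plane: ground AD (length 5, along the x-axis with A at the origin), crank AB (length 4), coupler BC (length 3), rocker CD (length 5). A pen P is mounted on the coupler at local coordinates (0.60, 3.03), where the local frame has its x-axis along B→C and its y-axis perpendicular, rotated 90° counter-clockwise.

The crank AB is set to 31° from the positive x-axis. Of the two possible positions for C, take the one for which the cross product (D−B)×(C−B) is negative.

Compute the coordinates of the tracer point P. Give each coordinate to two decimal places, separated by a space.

2.86 -0.98

A=(0,0), D=(5.00,0)
B = A + 4.00·(cos31°, sin31°) = (3.4287, 2.0602)
|BD| = 2.5910
circle(B,3.00) ∩ circle(D,5.00): a=-1.7921, h=2.4059
  candidates: C₊=(4.2548,4.9442) cross=6.234; C₋=(0.4289,2.0260) cross=-6.234
  mode - wants cross < 0 → take C=(0.4289,2.0260) (cross=-6.234)
ex = (C−B)/|BC| = (-0.9999,-0.0114); ey = (0.0114,-0.9999)
P = B + 0.60·ex + 3.03·ey = (2.8632,-0.9765)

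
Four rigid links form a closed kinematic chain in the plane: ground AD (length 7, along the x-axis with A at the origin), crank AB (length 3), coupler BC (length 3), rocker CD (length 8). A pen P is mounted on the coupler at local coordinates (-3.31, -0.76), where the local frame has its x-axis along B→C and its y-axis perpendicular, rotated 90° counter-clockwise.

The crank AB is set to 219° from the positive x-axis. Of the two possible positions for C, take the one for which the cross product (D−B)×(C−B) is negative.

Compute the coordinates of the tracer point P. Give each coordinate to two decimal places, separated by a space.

-5.36 -0.34

A=(0,0), D=(7.00,0)
B = A + 3.00·(cos219°, sin219°) = (-2.3314, -1.8880)
|BD| = 9.5205
circle(B,3.00) ∩ circle(D,8.00): a=1.8718, h=2.3445
  candidates: C₊=(-0.9618,0.7811) cross=22.321; C₋=(-0.0319,-3.8147) cross=-22.321
  mode - wants cross < 0 → take C=(-0.0319,-3.8147) (cross=-22.321)
ex = (C−B)/|BC| = (0.7665,-0.6422); ey = (0.6422,0.7665)
P = B + -3.31·ex + -0.76·ey = (-5.3567,-0.3447)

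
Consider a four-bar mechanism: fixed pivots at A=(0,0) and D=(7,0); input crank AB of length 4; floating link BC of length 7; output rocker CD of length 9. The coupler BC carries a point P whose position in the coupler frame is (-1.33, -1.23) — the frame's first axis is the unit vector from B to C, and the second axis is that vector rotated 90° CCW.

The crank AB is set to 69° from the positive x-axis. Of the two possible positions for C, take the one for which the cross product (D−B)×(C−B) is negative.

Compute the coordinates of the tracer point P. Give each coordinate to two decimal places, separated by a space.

A=(0,0), D=(7.00,0)
B = A + 4.00·(cos69°, sin69°) = (1.4335, 3.7343)
|BD| = 6.7031
circle(B,7.00) ∩ circle(D,9.00): a=0.9646, h=6.9332
  candidates: C₊=(6.0970,8.9546) cross=46.474; C₋=(-1.6280,-2.5607) cross=-46.474
  mode - wants cross < 0 → take C=(-1.6280,-2.5607) (cross=-46.474)
ex = (C−B)/|BC| = (-0.4374,-0.8993); ey = (0.8993,-0.4374)
P = B + -1.33·ex + -1.23·ey = (0.9090,5.4683)

0.91 5.47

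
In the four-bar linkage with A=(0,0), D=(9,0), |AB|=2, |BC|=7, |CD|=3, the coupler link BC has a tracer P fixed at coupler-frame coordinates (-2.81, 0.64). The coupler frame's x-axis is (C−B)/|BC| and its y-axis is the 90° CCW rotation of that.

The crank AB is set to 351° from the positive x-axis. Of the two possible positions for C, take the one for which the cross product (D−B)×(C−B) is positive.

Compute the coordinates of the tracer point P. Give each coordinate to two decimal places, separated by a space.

A=(0,0), D=(9.00,0)
B = A + 2.00·(cos351°, sin351°) = (1.9754, -0.3129)
|BD| = 7.0316
circle(B,7.00) ∩ circle(D,3.00): a=6.3601, h=2.9239
  candidates: C₊=(8.1991,2.8911) cross=20.560; C₋=(8.4593,-2.9509) cross=-20.560
  mode + wants cross > 0 → take C=(8.1991,2.8911) (cross=20.560)
ex = (C−B)/|BC| = (0.8891,0.4577); ey = (-0.4577,0.8891)
P = B + -2.81·ex + 0.64·ey = (-0.8159,-1.0300)

-0.82 -1.03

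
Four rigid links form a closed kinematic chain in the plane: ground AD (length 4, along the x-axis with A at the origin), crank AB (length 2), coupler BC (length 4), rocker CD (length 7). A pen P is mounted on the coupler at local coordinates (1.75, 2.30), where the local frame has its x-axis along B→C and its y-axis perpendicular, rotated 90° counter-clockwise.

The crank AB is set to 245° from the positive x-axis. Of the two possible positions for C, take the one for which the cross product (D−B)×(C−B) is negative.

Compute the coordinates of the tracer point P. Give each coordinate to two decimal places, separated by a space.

A=(0,0), D=(4.00,0)
B = A + 2.00·(cos245°, sin245°) = (-0.8452, -1.8126)
|BD| = 5.1732
circle(B,4.00) ∩ circle(D,7.00): a=-0.6029, h=3.9543
  candidates: C₊=(-2.7955,1.6797) cross=20.456; C₋=(-0.0244,-5.7275) cross=-20.456
  mode - wants cross < 0 → take C=(-0.0244,-5.7275) (cross=-20.456)
ex = (C−B)/|BC| = (0.2052,-0.9787); ey = (0.9787,0.2052)
P = B + 1.75·ex + 2.30·ey = (1.7649,-3.0534)

1.76 -3.05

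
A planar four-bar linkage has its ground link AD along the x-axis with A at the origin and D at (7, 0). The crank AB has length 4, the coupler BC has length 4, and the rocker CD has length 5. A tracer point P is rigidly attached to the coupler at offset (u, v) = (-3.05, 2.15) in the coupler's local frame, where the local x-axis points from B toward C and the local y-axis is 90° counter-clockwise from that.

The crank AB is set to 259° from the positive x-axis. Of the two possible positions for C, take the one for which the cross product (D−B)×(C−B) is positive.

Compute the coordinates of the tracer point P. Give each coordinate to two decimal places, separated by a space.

A=(0,0), D=(7.00,0)
B = A + 4.00·(cos259°, sin259°) = (-0.7632, -3.9265)
|BD| = 8.6997
circle(B,4.00) ∩ circle(D,5.00): a=3.8326, h=1.1450
  candidates: C₊=(2.1400,-1.1749) cross=9.962; C₋=(3.1736,-3.2185) cross=-9.962
  mode + wants cross > 0 → take C=(2.1400,-1.1749) (cross=9.962)
ex = (C−B)/|BC| = (0.7258,0.6879); ey = (-0.6879,0.7258)
P = B + -3.05·ex + 2.15·ey = (-4.4559,-4.4641)

-4.46 -4.46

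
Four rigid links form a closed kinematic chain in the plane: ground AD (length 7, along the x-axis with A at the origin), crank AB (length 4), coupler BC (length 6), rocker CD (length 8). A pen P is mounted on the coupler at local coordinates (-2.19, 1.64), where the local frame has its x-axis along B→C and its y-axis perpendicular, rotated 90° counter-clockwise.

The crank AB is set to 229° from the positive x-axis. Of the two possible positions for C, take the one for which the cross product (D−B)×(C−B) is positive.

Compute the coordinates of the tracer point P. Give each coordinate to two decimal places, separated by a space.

A=(0,0), D=(7.00,0)
B = A + 4.00·(cos229°, sin229°) = (-2.6242, -3.0188)
|BD| = 10.0866
circle(B,6.00) ∩ circle(D,8.00): a=3.6553, h=4.7580
  candidates: C₊=(-0.5605,2.6151) cross=47.992; C₋=(2.2876,-6.4647) cross=-47.992
  mode + wants cross > 0 → take C=(-0.5605,2.6151) (cross=47.992)
ex = (C−B)/|BC| = (0.3440,0.9390); ey = (-0.9390,0.3440)
P = B + -2.19·ex + 1.64·ey = (-4.9174,-4.5111)

-4.92 -4.51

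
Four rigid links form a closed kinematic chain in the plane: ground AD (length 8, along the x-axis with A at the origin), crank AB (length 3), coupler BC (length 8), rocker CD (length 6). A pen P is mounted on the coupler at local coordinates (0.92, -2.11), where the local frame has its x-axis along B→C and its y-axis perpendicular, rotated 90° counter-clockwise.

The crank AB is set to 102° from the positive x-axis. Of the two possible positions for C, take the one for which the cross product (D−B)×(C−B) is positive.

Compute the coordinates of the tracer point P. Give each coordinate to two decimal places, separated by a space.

A=(0,0), D=(8.00,0)
B = A + 3.00·(cos102°, sin102°) = (-0.6237, 2.9344)
|BD| = 9.1093
circle(B,8.00) ∩ circle(D,6.00): a=6.0915, h=5.1858
  candidates: C₊=(6.8136,5.8815) cross=47.240; C₋=(3.4725,-3.9373) cross=-47.240
  mode + wants cross > 0 → take C=(6.8136,5.8815) (cross=47.240)
ex = (C−B)/|BC| = (0.9297,0.3684); ey = (-0.3684,0.9297)
P = B + 0.92·ex + -2.11·ey = (1.0089,1.3118)

1.01 1.31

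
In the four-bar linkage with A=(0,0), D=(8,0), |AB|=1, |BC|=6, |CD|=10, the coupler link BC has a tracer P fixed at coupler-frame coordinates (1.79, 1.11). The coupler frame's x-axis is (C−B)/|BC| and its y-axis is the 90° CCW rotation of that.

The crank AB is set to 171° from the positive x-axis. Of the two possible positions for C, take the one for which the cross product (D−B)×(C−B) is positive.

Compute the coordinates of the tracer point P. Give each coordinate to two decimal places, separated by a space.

-1.77 2.11

A=(0,0), D=(8.00,0)
B = A + 1.00·(cos171°, sin171°) = (-0.9877, 0.1564)
|BD| = 8.9890
circle(B,6.00) ∩ circle(D,10.00): a=0.9346, h=5.9268
  candidates: C₊=(0.0500,6.0660) cross=53.276; C₋=(-0.1563,-5.7857) cross=-53.276
  mode + wants cross > 0 → take C=(0.0500,6.0660) (cross=53.276)
ex = (C−B)/|BC| = (0.1729,0.9849); ey = (-0.9849,0.1729)
P = B + 1.79·ex + 1.11·ey = (-1.7714,2.1114)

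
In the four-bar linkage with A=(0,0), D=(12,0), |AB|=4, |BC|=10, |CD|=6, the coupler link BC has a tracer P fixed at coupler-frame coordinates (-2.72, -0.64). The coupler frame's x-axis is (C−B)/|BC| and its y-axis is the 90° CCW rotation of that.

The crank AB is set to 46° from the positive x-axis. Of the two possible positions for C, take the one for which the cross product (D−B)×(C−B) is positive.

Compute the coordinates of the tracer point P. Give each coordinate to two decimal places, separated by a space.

0.39 1.42

A=(0,0), D=(12.00,0)
B = A + 4.00·(cos46°, sin46°) = (2.7786, 2.8774)
|BD| = 9.6599
circle(B,10.00) ∩ circle(D,6.00): a=8.1426, h=5.8050
  candidates: C₊=(12.2807,5.9934) cross=56.075; C₋=(8.8225,-5.0895) cross=-56.075
  mode + wants cross > 0 → take C=(12.2807,5.9934) (cross=56.075)
ex = (C−B)/|BC| = (0.9502,0.3116); ey = (-0.3116,0.9502)
P = B + -2.72·ex + -0.64·ey = (0.3935,1.4217)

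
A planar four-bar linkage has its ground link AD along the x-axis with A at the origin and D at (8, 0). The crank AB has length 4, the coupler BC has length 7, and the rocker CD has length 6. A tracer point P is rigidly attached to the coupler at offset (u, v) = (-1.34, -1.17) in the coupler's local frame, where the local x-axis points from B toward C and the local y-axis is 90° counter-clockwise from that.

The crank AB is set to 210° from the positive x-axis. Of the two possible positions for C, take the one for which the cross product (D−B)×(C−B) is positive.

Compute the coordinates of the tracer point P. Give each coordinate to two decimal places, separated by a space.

-3.91 -3.72

A=(0,0), D=(8.00,0)
B = A + 4.00·(cos210°, sin210°) = (-3.4641, -2.0000)
|BD| = 11.6373
circle(B,7.00) ∩ circle(D,6.00): a=6.3772, h=2.8865
  candidates: C₊=(2.3221,1.9395) cross=33.590; C₋=(3.3143,-3.7475) cross=-33.590
  mode + wants cross > 0 → take C=(2.3221,1.9395) (cross=33.590)
ex = (C−B)/|BC| = (0.8266,0.5628); ey = (-0.5628,0.8266)
P = B + -1.34·ex + -1.17·ey = (-3.9133,-3.7213)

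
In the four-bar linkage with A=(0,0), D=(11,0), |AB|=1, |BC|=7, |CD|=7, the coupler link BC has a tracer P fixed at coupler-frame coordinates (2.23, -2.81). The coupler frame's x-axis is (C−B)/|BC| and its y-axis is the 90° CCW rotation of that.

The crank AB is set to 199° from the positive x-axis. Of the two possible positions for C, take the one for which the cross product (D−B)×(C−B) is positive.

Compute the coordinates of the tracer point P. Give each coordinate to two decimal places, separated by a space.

A=(0,0), D=(11.00,0)
B = A + 1.00·(cos199°, sin199°) = (-0.9455, -0.3256)
|BD| = 11.9500
circle(B,7.00) ∩ circle(D,7.00): a=5.9750, h=3.6469
  candidates: C₊=(4.9279,3.4827) cross=43.580; C₋=(5.1266,-3.8083) cross=-43.580
  mode + wants cross > 0 → take C=(4.9279,3.4827) (cross=43.580)
ex = (C−B)/|BC| = (0.8391,0.5440); ey = (-0.5440,0.8391)
P = B + 2.23·ex + -2.81·ey = (2.4543,-1.4701)

2.45 -1.47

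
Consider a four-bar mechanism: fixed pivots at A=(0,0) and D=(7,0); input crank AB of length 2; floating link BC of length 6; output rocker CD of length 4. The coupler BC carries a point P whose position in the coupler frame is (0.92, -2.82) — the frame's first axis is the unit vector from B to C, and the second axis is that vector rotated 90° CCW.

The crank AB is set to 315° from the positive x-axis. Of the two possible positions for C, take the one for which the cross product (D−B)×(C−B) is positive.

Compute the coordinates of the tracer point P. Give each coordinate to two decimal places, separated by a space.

4.23 -2.33

A=(0,0), D=(7.00,0)
B = A + 2.00·(cos315°, sin315°) = (1.4142, -1.4142)
|BD| = 5.7620
circle(B,6.00) ∩ circle(D,4.00): a=4.6165, h=3.8325
  candidates: C₊=(4.9489,3.4341) cross=22.083; C₋=(6.8301,-3.9964) cross=-22.083
  mode + wants cross > 0 → take C=(4.9489,3.4341) (cross=22.083)
ex = (C−B)/|BC| = (0.5891,0.8081); ey = (-0.8081,0.5891)
P = B + 0.92·ex + -2.82·ey = (4.2349,-2.3321)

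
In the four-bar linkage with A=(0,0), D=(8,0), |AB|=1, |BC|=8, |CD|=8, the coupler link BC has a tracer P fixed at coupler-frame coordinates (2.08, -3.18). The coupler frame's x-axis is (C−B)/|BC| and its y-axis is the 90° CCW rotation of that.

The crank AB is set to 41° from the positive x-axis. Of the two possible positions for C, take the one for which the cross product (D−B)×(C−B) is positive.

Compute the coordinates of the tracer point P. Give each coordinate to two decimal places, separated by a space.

4.55 0.72

A=(0,0), D=(8.00,0)
B = A + 1.00·(cos41°, sin41°) = (0.7547, 0.6561)
|BD| = 7.2749
circle(B,8.00) ∩ circle(D,8.00): a=3.6375, h=7.1252
  candidates: C₊=(5.0199,7.4242) cross=51.836; C₋=(3.7348,-6.7682) cross=-51.836
  mode + wants cross > 0 → take C=(5.0199,7.4242) (cross=51.836)
ex = (C−B)/|BC| = (0.5332,0.8460); ey = (-0.8460,0.5332)
P = B + 2.08·ex + -3.18·ey = (4.5540,0.7204)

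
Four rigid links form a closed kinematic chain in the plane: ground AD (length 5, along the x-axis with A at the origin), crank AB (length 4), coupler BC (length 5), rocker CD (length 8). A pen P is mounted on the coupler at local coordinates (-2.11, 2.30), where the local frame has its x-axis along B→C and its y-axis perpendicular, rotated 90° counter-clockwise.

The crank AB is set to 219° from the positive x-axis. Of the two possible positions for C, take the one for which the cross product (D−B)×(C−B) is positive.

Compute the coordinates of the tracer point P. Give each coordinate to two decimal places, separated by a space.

A=(0,0), D=(5.00,0)
B = A + 4.00·(cos219°, sin219°) = (-3.1086, -2.5173)
|BD| = 8.4903
circle(B,5.00) ∩ circle(D,8.00): a=1.9484, h=4.6047
  candidates: C₊=(-2.6130,2.4581) cross=39.096; C₋=(0.1175,-6.3373) cross=-39.096
  mode + wants cross > 0 → take C=(-2.6130,2.4581) (cross=39.096)
ex = (C−B)/|BC| = (0.0991,0.9951); ey = (-0.9951,0.0991)
P = B + -2.11·ex + 2.30·ey = (-5.6064,-4.3889)

-5.61 -4.39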